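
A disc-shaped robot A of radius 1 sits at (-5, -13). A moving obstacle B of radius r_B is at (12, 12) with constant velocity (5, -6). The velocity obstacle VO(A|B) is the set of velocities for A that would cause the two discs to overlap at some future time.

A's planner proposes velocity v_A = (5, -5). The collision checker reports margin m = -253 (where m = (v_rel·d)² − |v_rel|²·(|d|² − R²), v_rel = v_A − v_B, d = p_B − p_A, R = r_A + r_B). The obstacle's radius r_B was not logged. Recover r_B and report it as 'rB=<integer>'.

m = -253
d = (17, 25);  v_rel = (0, 1),  |v_rel|² = 1
v_rel×d = (0)·(25) − (1)·(17) = -17
since m = R²·1 − (-17)²:  R² = (289 + -253) / 1 = 36
R = √36 = 6  ⇒  r_B = 6 − 1 = 5

rB=5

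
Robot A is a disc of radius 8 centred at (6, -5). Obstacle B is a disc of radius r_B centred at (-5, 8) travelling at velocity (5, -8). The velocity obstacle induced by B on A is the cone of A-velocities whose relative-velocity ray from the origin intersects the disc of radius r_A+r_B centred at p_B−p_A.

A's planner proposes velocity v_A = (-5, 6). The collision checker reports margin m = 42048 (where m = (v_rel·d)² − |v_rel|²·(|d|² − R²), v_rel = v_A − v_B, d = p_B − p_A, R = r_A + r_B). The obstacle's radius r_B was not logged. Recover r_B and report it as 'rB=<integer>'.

m = 42048
d = (-11, 13);  v_rel = (-10, 14),  |v_rel|² = 296
v_rel×d = (-10)·(13) − (14)·(-11) = 24
since m = R²·296 − 24²:  R² = (576 + 42048) / 296 = 144
R = √144 = 12  ⇒  r_B = 12 − 8 = 4

rB=4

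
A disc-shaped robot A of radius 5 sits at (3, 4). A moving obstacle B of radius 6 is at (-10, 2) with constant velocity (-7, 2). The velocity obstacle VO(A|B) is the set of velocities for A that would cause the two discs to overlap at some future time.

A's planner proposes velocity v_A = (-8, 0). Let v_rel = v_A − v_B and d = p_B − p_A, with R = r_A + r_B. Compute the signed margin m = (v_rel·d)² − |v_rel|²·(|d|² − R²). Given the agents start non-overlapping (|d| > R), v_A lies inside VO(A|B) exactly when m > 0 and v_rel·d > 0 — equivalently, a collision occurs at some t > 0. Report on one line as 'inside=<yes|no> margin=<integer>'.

d = (-13, -2),  |d|² = 173;  R = 5+6 = 11,  c = 173−11² = 52
v_rel = (-1, -2),  |v_rel|² = 5;  v_rel·d = (-1)·(-13) + (-2)·(-2) = 17
5·t² − 34·t + 52 = 0  ⇒  m = 17² − 5·52 = 29
m = 29 > 0,  v_rel·d = 17 > 0  ⇒  inside

inside=yes margin=29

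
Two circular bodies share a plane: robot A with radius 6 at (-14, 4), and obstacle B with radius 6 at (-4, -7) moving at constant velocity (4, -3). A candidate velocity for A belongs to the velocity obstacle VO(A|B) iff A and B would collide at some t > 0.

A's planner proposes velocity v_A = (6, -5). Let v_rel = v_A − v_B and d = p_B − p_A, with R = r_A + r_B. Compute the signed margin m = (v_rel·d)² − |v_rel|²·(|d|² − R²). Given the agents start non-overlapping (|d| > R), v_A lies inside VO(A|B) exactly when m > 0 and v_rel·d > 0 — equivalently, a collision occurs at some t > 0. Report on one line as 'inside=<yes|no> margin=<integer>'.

d = (10, -11),  |d|² = 221;  R = 6+6 = 12,  c = 221−12² = 77
v_rel = (2, -2),  |v_rel|² = 8;  v_rel·d = (2)·(10) + (-2)·(-11) = 42
8·t² − 84·t + 77 = 0  ⇒  m = 42² − 8·77 = 1148
m = 1148 > 0,  v_rel·d = 42 > 0  ⇒  inside

inside=yes margin=1148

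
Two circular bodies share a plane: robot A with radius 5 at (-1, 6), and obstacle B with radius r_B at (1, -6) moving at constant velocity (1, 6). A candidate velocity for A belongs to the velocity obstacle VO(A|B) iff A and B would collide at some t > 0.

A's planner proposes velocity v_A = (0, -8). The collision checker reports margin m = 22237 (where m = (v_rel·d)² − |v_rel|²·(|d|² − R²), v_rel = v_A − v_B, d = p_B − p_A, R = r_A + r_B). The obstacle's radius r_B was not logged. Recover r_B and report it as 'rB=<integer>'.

m = 22237
d = (2, -12);  v_rel = (-1, -14),  |v_rel|² = 197
v_rel×d = (-1)·(-12) − (-14)·(2) = 40
since m = R²·197 − 40²:  R² = (1600 + 22237) / 197 = 121
R = √121 = 11  ⇒  r_B = 11 − 5 = 6

rB=6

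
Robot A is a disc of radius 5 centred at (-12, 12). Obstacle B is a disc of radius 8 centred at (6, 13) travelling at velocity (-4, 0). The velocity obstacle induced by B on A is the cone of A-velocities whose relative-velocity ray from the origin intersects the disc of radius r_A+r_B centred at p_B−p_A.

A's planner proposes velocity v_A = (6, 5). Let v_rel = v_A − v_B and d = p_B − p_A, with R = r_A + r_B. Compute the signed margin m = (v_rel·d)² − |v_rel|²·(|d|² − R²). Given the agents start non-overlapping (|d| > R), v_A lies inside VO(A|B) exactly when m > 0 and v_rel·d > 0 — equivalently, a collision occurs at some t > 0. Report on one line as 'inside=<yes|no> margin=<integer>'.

d = (18, 1),  |d|² = 325;  R = 5+8 = 13,  c = 325−13² = 156
v_rel = (10, 5),  |v_rel|² = 125;  v_rel·d = (10)·(18) + (5)·(1) = 185
125·t² − 370·t + 156 = 0  ⇒  m = 185² − 125·156 = 14725
m = 14725 > 0,  v_rel·d = 185 > 0  ⇒  inside

inside=yes margin=14725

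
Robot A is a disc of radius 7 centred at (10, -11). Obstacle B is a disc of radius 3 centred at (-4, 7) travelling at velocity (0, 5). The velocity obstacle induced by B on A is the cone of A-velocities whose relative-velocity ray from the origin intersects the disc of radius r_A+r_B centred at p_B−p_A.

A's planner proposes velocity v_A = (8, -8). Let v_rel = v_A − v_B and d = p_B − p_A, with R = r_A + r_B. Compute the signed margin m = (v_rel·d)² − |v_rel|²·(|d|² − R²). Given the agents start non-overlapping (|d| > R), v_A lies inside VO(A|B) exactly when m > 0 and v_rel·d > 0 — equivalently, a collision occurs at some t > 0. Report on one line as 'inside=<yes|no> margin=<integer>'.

d = (-14, 18),  |d|² = 520;  R = 7+3 = 10,  c = 520−10² = 420
v_rel = (8, -13),  |v_rel|² = 233;  v_rel·d = (8)·(-14) + (-13)·(18) = -346
233·t² + 692·t + 420 = 0  ⇒  m = (-346)² − 233·420 = 21856
m = 21856 > 0,  v_rel·d = -346 < 0  ⇒  outside

inside=no margin=21856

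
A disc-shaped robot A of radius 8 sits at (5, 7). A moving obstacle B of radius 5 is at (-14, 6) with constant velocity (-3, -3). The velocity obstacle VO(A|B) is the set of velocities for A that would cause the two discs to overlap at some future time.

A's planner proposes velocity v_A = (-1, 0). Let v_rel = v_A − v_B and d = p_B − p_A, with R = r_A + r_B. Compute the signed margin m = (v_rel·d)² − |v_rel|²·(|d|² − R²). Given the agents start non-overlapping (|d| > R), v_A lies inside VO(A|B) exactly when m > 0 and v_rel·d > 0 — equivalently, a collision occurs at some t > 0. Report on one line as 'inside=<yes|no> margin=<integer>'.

d = (-19, -1),  |d|² = 362;  R = 8+5 = 13,  c = 362−13² = 193
v_rel = (2, 3),  |v_rel|² = 13;  v_rel·d = (2)·(-19) + (3)·(-1) = -41
13·t² + 82·t + 193 = 0  ⇒  m = (-41)² − 13·193 = -828
m = -828 < 0,  v_rel·d = -41 < 0  ⇒  outside

inside=no margin=-828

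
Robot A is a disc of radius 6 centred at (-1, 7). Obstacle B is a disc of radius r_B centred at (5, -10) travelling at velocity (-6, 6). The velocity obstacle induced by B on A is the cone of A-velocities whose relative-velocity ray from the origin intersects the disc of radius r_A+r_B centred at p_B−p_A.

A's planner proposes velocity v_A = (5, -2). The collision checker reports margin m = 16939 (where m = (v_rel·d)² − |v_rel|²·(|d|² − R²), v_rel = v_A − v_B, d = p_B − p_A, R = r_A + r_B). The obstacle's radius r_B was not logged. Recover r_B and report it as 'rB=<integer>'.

m = 16939
d = (6, -17);  v_rel = (11, -8),  |v_rel|² = 185
v_rel×d = (11)·(-17) − (-8)·(6) = -139
since m = R²·185 − (-139)²:  R² = (19321 + 16939) / 185 = 196
R = √196 = 14  ⇒  r_B = 14 − 6 = 8

rB=8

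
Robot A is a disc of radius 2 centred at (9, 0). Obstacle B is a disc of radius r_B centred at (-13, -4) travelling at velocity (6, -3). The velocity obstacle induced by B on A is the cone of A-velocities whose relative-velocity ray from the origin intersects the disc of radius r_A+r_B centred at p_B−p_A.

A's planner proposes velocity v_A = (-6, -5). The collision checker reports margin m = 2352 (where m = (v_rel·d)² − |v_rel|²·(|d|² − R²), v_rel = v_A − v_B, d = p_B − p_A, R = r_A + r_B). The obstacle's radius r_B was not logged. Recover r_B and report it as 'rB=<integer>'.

m = 2352
d = (-22, -4);  v_rel = (-12, -2),  |v_rel|² = 148
v_rel×d = (-12)·(-4) − (-2)·(-22) = 4
since m = R²·148 − 4²:  R² = (16 + 2352) / 148 = 16
R = √16 = 4  ⇒  r_B = 4 − 2 = 2

rB=2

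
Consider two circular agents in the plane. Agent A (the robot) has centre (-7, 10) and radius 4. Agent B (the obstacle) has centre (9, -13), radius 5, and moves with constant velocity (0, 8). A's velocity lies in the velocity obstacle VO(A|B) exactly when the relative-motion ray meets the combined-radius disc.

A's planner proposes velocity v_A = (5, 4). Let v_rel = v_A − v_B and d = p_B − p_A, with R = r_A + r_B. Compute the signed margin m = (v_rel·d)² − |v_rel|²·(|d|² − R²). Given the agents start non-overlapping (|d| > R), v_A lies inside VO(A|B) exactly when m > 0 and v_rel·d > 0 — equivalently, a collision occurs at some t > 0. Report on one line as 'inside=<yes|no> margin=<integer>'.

d = (16, -23),  |d|² = 785;  R = 4+5 = 9,  c = 785−9² = 704
v_rel = (5, -4),  |v_rel|² = 41;  v_rel·d = (5)·(16) + (-4)·(-23) = 172
41·t² − 344·t + 704 = 0  ⇒  m = 172² − 41·704 = 720
m = 720 > 0,  v_rel·d = 172 > 0  ⇒  inside

inside=yes margin=720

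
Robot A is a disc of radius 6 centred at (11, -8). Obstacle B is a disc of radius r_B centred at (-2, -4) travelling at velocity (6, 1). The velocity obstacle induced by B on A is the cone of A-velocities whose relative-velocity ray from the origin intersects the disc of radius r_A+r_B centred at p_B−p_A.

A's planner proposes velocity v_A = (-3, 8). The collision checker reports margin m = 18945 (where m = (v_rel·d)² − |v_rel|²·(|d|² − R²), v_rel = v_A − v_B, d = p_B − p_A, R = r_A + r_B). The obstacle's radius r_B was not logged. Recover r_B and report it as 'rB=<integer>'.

m = 18945
d = (-13, 4);  v_rel = (-9, 7),  |v_rel|² = 130
v_rel×d = (-9)·(4) − (7)·(-13) = 55
since m = R²·130 − 55²:  R² = (3025 + 18945) / 130 = 169
R = √169 = 13  ⇒  r_B = 13 − 6 = 7

rB=7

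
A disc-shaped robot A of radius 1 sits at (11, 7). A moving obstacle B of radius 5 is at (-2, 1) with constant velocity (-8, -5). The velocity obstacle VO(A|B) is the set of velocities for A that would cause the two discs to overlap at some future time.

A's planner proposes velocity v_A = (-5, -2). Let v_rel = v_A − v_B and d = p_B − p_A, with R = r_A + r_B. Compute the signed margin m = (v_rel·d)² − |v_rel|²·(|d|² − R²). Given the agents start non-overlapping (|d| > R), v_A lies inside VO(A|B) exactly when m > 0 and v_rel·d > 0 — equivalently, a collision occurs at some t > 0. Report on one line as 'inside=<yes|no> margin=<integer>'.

d = (-13, -6),  |d|² = 205;  R = 1+5 = 6,  c = 205−6² = 169
v_rel = (3, 3),  |v_rel|² = 18;  v_rel·d = (3)·(-13) + (3)·(-6) = -57
18·t² + 114·t + 169 = 0  ⇒  m = (-57)² − 18·169 = 207
m = 207 > 0,  v_rel·d = -57 < 0  ⇒  outside

inside=no margin=207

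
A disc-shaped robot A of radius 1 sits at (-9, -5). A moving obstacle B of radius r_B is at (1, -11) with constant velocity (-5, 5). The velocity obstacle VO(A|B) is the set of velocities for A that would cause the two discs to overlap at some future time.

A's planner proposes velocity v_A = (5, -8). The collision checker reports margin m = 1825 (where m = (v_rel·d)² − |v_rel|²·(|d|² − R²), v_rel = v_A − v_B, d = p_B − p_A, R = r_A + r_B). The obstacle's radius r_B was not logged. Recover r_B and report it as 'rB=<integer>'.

m = 1825
d = (10, -6);  v_rel = (10, -13),  |v_rel|² = 269
v_rel×d = (10)·(-6) − (-13)·(10) = 70
since m = R²·269 − 70²:  R² = (4900 + 1825) / 269 = 25
R = √25 = 5  ⇒  r_B = 5 − 1 = 4

rB=4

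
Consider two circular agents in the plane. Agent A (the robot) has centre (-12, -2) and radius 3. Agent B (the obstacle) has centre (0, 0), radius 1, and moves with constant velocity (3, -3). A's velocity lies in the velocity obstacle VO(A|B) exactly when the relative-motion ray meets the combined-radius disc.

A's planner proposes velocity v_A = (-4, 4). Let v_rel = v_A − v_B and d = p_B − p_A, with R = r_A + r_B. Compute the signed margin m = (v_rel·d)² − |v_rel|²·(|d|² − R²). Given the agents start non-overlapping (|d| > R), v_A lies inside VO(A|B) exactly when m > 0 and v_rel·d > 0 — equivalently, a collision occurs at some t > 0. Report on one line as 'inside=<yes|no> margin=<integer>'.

d = (12, 2),  |d|² = 148;  R = 3+1 = 4,  c = 148−4² = 132
v_rel = (-7, 7),  |v_rel|² = 98;  v_rel·d = (-7)·(12) + (7)·(2) = -70
98·t² + 140·t + 132 = 0  ⇒  m = (-70)² − 98·132 = -8036
m = -8036 < 0,  v_rel·d = -70 < 0  ⇒  outside

inside=no margin=-8036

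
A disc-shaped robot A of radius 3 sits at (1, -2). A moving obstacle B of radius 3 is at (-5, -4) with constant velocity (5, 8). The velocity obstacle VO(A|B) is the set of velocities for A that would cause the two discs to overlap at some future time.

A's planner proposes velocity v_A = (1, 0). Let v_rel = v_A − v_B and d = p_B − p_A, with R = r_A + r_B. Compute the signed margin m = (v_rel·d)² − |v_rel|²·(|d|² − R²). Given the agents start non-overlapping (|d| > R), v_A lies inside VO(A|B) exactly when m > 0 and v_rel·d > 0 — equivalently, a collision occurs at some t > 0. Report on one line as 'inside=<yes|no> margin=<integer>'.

d = (-6, -2),  |d|² = 40;  R = 3+3 = 6,  c = 40−6² = 4
v_rel = (-4, -8),  |v_rel|² = 80;  v_rel·d = (-4)·(-6) + (-8)·(-2) = 40
80·t² − 80·t + 4 = 0  ⇒  m = 40² − 80·4 = 1280
m = 1280 > 0,  v_rel·d = 40 > 0  ⇒  inside

inside=yes margin=1280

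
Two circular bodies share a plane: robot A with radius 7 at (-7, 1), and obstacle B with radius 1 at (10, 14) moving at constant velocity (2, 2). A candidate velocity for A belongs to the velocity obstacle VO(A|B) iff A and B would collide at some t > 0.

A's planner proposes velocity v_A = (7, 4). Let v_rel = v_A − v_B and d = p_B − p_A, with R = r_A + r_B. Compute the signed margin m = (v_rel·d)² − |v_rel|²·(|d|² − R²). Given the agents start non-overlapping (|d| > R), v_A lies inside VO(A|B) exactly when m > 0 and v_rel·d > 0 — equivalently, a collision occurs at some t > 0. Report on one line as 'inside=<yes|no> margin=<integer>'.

d = (17, 13),  |d|² = 458;  R = 7+1 = 8,  c = 458−8² = 394
v_rel = (5, 2),  |v_rel|² = 29;  v_rel·d = (5)·(17) + (2)·(13) = 111
29·t² − 222·t + 394 = 0  ⇒  m = 111² − 29·394 = 895
m = 895 > 0,  v_rel·d = 111 > 0  ⇒  inside

inside=yes margin=895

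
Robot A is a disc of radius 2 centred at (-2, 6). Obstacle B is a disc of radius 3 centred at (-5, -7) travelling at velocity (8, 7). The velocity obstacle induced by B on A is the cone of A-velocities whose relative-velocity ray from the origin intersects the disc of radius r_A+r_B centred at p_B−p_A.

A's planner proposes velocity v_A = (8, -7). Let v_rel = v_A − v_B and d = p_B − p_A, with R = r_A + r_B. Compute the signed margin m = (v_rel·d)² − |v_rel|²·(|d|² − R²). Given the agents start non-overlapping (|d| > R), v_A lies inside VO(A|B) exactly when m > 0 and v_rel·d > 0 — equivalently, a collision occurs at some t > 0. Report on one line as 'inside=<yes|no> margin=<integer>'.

d = (-3, -13),  |d|² = 178;  R = 2+3 = 5,  c = 178−5² = 153
v_rel = (0, -14),  |v_rel|² = 196;  v_rel·d = (0)·(-3) + (-14)·(-13) = 182
196·t² − 364·t + 153 = 0  ⇒  m = 182² − 196·153 = 3136
m = 3136 > 0,  v_rel·d = 182 > 0  ⇒  inside

inside=yes margin=3136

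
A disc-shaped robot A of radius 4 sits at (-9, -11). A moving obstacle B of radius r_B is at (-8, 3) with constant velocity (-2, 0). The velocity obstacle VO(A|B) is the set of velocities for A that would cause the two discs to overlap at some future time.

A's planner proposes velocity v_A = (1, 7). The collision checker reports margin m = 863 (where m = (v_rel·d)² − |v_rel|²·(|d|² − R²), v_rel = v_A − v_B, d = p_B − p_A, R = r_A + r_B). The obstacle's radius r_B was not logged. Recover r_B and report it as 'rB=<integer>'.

m = 863
d = (1, 14);  v_rel = (3, 7),  |v_rel|² = 58
v_rel×d = (3)·(14) − (7)·(1) = 35
since m = R²·58 − 35²:  R² = (1225 + 863) / 58 = 36
R = √36 = 6  ⇒  r_B = 6 − 4 = 2

rB=2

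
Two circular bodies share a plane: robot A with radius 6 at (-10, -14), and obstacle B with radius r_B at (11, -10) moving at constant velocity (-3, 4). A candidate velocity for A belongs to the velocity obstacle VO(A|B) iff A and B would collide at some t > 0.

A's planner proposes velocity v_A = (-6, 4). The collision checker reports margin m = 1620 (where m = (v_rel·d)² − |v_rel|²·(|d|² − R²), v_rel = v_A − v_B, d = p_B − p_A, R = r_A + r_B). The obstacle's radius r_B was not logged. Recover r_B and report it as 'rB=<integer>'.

m = 1620
d = (21, 4);  v_rel = (-3, 0),  |v_rel|² = 9
v_rel×d = (-3)·(4) − (0)·(21) = -12
since m = R²·9 − (-12)²:  R² = (144 + 1620) / 9 = 196
R = √196 = 14  ⇒  r_B = 14 − 6 = 8

rB=8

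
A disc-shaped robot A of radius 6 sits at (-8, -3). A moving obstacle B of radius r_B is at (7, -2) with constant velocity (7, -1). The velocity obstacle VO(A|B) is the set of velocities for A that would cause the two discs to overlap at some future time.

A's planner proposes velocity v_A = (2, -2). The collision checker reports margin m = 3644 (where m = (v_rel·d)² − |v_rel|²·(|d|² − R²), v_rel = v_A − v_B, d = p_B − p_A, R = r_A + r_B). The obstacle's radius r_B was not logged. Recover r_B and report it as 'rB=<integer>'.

m = 3644
d = (15, 1);  v_rel = (-5, -1),  |v_rel|² = 26
v_rel×d = (-5)·(1) − (-1)·(15) = 10
since m = R²·26 − 10²:  R² = (100 + 3644) / 26 = 144
R = √144 = 12  ⇒  r_B = 12 − 6 = 6

rB=6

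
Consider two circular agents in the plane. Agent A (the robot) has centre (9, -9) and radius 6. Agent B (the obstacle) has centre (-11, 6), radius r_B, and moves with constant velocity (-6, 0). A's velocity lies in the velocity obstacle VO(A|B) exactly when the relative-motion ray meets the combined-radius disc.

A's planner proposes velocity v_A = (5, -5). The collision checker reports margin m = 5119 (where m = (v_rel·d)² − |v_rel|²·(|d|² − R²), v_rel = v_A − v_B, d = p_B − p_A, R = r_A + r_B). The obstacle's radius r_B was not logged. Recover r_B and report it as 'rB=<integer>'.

m = 5119
d = (-20, 15);  v_rel = (11, -5),  |v_rel|² = 146
v_rel×d = (11)·(15) − (-5)·(-20) = 65
since m = R²·146 − 65²:  R² = (4225 + 5119) / 146 = 64
R = √64 = 8  ⇒  r_B = 8 − 6 = 2

rB=2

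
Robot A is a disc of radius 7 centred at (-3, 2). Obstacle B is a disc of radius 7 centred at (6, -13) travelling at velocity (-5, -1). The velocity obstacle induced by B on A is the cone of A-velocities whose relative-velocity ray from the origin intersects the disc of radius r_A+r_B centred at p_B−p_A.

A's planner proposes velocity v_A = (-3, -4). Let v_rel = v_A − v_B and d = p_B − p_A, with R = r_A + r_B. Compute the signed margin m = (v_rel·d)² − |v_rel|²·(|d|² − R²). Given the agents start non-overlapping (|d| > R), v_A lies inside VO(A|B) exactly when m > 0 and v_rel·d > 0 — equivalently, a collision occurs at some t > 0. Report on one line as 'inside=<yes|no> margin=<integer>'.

d = (9, -15),  |d|² = 306;  R = 7+7 = 14,  c = 306−14² = 110
v_rel = (2, -3),  |v_rel|² = 13;  v_rel·d = (2)·(9) + (-3)·(-15) = 63
13·t² − 126·t + 110 = 0  ⇒  m = 63² − 13·110 = 2539
m = 2539 > 0,  v_rel·d = 63 > 0  ⇒  inside

inside=yes margin=2539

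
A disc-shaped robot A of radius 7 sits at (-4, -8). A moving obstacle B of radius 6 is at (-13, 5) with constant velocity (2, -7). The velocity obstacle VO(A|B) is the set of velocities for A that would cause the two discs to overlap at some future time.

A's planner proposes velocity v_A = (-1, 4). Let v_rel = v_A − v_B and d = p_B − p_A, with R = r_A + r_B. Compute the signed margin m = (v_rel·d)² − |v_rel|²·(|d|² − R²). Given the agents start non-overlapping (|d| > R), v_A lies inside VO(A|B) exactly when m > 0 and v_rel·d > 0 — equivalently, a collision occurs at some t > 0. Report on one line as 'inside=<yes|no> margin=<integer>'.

d = (-9, 13),  |d|² = 250;  R = 7+6 = 13,  c = 250−13² = 81
v_rel = (-3, 11),  |v_rel|² = 130;  v_rel·d = (-3)·(-9) + (11)·(13) = 170
130·t² − 340·t + 81 = 0  ⇒  m = 170² − 130·81 = 18370
m = 18370 > 0,  v_rel·d = 170 > 0  ⇒  inside

inside=yes margin=18370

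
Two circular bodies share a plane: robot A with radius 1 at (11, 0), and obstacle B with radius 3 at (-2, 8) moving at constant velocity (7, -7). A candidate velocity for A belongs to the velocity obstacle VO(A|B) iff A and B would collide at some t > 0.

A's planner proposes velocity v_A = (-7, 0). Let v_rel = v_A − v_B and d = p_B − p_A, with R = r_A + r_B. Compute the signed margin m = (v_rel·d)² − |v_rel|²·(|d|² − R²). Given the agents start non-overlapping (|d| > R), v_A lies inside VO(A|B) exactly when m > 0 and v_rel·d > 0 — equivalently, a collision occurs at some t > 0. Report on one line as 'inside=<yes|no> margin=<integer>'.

d = (-13, 8),  |d|² = 233;  R = 1+3 = 4,  c = 233−4² = 217
v_rel = (-14, 7),  |v_rel|² = 245;  v_rel·d = (-14)·(-13) + (7)·(8) = 238
245·t² − 476·t + 217 = 0  ⇒  m = 238² − 245·217 = 3479
m = 3479 > 0,  v_rel·d = 238 > 0  ⇒  inside

inside=yes margin=3479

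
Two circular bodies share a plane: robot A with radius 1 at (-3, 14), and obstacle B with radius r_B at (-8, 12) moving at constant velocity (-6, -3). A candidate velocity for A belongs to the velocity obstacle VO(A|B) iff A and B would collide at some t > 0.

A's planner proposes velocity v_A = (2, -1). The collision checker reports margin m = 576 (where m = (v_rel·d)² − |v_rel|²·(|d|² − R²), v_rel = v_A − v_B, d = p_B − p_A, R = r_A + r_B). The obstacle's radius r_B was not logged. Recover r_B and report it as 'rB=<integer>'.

m = 576
d = (-5, -2);  v_rel = (8, 2),  |v_rel|² = 68
v_rel×d = (8)·(-2) − (2)·(-5) = -6
since m = R²·68 − (-6)²:  R² = (36 + 576) / 68 = 9
R = √9 = 3  ⇒  r_B = 3 − 1 = 2

rB=2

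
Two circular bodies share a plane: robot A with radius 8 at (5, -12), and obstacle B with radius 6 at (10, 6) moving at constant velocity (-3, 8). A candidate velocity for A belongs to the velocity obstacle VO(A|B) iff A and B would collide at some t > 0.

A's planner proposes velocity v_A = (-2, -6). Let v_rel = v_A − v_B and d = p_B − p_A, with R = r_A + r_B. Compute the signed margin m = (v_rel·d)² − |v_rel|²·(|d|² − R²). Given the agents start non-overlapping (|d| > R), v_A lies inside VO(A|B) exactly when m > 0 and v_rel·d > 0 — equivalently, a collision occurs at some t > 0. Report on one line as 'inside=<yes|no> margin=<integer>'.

d = (5, 18),  |d|² = 349;  R = 8+6 = 14,  c = 349−14² = 153
v_rel = (1, -14),  |v_rel|² = 197;  v_rel·d = (1)·(5) + (-14)·(18) = -247
197·t² + 494·t + 153 = 0  ⇒  m = (-247)² − 197·153 = 30868
m = 30868 > 0,  v_rel·d = -247 < 0  ⇒  outside

inside=no margin=30868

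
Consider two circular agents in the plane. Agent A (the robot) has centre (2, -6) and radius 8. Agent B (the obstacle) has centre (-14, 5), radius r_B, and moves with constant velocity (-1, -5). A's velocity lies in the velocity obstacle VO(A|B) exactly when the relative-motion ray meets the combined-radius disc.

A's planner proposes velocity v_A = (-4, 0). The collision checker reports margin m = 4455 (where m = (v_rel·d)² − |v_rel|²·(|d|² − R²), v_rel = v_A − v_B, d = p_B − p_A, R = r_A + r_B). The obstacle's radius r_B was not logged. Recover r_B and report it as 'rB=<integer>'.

m = 4455
d = (-16, 11);  v_rel = (-3, 5),  |v_rel|² = 34
v_rel×d = (-3)·(11) − (5)·(-16) = 47
since m = R²·34 − 47²:  R² = (2209 + 4455) / 34 = 196
R = √196 = 14  ⇒  r_B = 14 − 8 = 6

rB=6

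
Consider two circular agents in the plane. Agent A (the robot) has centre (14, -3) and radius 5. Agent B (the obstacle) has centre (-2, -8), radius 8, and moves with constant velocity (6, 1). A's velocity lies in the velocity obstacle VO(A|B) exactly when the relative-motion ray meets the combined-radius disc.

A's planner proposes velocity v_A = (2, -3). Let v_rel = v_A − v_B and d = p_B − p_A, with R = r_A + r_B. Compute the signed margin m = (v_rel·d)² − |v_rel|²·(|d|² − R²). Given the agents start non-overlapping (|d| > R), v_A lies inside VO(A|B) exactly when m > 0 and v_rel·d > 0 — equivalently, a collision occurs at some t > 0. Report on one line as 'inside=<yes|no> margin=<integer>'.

d = (-16, -5),  |d|² = 281;  R = 5+8 = 13,  c = 281−13² = 112
v_rel = (-4, -4),  |v_rel|² = 32;  v_rel·d = (-4)·(-16) + (-4)·(-5) = 84
32·t² − 168·t + 112 = 0  ⇒  m = 84² − 32·112 = 3472
m = 3472 > 0,  v_rel·d = 84 > 0  ⇒  inside

inside=yes margin=3472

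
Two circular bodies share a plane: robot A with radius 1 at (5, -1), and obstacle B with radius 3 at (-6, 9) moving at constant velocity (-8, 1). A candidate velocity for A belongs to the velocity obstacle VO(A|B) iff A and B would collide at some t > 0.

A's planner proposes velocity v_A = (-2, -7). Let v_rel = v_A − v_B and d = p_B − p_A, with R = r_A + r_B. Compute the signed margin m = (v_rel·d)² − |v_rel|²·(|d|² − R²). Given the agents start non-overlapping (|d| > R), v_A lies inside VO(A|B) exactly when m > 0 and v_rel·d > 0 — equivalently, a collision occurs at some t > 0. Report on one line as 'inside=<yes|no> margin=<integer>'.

d = (-11, 10),  |d|² = 221;  R = 1+3 = 4,  c = 221−4² = 205
v_rel = (6, -8),  |v_rel|² = 100;  v_rel·d = (6)·(-11) + (-8)·(10) = -146
100·t² + 292·t + 205 = 0  ⇒  m = (-146)² − 100·205 = 816
m = 816 > 0,  v_rel·d = -146 < 0  ⇒  outside

inside=no margin=816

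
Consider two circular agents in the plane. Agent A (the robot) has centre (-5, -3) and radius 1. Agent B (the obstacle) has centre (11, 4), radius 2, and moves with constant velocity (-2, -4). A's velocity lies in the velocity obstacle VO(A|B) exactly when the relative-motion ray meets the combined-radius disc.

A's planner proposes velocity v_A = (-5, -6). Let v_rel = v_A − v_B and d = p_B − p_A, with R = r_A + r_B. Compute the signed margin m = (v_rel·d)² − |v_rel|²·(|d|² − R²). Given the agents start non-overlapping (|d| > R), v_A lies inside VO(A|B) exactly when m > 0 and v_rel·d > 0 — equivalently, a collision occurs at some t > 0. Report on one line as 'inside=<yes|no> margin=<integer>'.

d = (16, 7),  |d|² = 305;  R = 1+2 = 3,  c = 305−3² = 296
v_rel = (-3, -2),  |v_rel|² = 13;  v_rel·d = (-3)·(16) + (-2)·(7) = -62
13·t² + 124·t + 296 = 0  ⇒  m = (-62)² − 13·296 = -4
m = -4 < 0,  v_rel·d = -62 < 0  ⇒  outside

inside=no margin=-4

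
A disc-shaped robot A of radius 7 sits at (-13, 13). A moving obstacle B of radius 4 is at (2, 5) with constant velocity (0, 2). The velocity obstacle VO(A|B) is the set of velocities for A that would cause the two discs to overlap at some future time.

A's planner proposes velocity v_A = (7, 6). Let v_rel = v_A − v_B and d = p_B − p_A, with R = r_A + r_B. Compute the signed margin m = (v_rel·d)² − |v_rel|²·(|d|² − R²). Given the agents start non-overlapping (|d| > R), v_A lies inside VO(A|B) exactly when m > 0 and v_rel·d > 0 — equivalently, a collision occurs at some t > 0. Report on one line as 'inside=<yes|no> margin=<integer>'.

d = (15, -8),  |d|² = 289;  R = 7+4 = 11,  c = 289−11² = 168
v_rel = (7, 4),  |v_rel|² = 65;  v_rel·d = (7)·(15) + (4)·(-8) = 73
65·t² − 146·t + 168 = 0  ⇒  m = 73² − 65·168 = -5591
m = -5591 < 0,  v_rel·d = 73 > 0  ⇒  outside

inside=no margin=-5591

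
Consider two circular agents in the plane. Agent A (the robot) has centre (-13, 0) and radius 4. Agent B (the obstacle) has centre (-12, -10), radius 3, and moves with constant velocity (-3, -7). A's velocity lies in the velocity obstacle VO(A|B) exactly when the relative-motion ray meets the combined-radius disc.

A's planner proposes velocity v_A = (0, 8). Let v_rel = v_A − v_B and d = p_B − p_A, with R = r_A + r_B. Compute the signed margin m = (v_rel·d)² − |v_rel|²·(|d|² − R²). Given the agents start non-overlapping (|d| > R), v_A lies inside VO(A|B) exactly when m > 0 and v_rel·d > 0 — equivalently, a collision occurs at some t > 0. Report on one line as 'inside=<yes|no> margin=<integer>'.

d = (1, -10),  |d|² = 101;  R = 4+3 = 7,  c = 101−7² = 52
v_rel = (3, 15),  |v_rel|² = 234;  v_rel·d = (3)·(1) + (15)·(-10) = -147
234·t² + 294·t + 52 = 0  ⇒  m = (-147)² − 234·52 = 9441
m = 9441 > 0,  v_rel·d = -147 < 0  ⇒  outside

inside=no margin=9441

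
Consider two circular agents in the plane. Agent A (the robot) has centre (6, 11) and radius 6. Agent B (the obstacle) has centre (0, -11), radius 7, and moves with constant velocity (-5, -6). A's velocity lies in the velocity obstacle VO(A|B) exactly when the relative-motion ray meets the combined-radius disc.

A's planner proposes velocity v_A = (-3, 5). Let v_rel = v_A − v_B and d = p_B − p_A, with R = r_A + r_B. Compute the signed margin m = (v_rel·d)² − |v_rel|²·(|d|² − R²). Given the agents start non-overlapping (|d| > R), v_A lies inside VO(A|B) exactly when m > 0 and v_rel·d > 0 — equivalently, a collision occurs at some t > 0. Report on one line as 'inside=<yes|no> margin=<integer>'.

d = (-6, -22),  |d|² = 520;  R = 6+7 = 13,  c = 520−13² = 351
v_rel = (2, 11),  |v_rel|² = 125;  v_rel·d = (2)·(-6) + (11)·(-22) = -254
125·t² + 508·t + 351 = 0  ⇒  m = (-254)² − 125·351 = 20641
m = 20641 > 0,  v_rel·d = -254 < 0  ⇒  outside

inside=no margin=20641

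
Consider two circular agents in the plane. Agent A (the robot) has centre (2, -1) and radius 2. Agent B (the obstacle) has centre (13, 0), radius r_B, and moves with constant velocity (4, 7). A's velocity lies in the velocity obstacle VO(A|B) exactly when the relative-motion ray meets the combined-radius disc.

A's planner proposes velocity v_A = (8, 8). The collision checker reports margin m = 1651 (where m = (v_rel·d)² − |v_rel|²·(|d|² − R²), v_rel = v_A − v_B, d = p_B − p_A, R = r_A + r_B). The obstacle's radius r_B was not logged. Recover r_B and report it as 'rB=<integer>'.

m = 1651
d = (11, 1);  v_rel = (4, 1),  |v_rel|² = 17
v_rel×d = (4)·(1) − (1)·(11) = -7
since m = R²·17 − (-7)²:  R² = (49 + 1651) / 17 = 100
R = √100 = 10  ⇒  r_B = 10 − 2 = 8

rB=8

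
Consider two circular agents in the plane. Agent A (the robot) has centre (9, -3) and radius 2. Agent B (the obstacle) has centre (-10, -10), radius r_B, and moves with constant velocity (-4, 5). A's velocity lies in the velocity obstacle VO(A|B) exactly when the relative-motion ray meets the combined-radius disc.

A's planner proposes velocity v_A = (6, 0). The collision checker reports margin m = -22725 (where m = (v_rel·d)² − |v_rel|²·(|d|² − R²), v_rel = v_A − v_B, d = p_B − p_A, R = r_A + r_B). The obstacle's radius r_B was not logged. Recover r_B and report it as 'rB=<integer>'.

m = -22725
d = (-19, -7);  v_rel = (10, -5),  |v_rel|² = 125
v_rel×d = (10)·(-7) − (-5)·(-19) = -165
since m = R²·125 − (-165)²:  R² = (27225 + -22725) / 125 = 36
R = √36 = 6  ⇒  r_B = 6 − 2 = 4

rB=4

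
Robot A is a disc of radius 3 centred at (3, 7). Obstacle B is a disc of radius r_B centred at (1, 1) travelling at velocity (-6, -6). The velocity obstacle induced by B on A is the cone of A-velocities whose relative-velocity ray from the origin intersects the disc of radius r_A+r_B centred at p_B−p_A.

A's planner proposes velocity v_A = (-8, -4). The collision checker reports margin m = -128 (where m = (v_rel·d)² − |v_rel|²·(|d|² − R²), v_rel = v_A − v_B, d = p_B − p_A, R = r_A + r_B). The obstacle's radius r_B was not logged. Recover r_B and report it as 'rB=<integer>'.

m = -128
d = (-2, -6);  v_rel = (-2, 2),  |v_rel|² = 8
v_rel×d = (-2)·(-6) − (2)·(-2) = 16
since m = R²·8 − 16²:  R² = (256 + -128) / 8 = 16
R = √16 = 4  ⇒  r_B = 4 − 3 = 1

rB=1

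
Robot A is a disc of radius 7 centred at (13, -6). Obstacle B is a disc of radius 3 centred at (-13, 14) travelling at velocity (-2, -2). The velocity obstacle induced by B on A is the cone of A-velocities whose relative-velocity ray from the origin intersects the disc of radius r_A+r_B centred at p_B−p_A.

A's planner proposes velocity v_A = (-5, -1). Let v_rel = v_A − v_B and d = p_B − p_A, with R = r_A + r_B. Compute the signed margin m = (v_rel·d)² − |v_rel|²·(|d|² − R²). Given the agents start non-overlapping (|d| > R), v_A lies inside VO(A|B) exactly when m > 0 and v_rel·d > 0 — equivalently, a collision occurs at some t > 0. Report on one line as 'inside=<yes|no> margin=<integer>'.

d = (-26, 20),  |d|² = 1076;  R = 7+3 = 10,  c = 1076−10² = 976
v_rel = (-3, 1),  |v_rel|² = 10;  v_rel·d = (-3)·(-26) + (1)·(20) = 98
10·t² − 196·t + 976 = 0  ⇒  m = 98² − 10·976 = -156
m = -156 < 0,  v_rel·d = 98 > 0  ⇒  outside

inside=no margin=-156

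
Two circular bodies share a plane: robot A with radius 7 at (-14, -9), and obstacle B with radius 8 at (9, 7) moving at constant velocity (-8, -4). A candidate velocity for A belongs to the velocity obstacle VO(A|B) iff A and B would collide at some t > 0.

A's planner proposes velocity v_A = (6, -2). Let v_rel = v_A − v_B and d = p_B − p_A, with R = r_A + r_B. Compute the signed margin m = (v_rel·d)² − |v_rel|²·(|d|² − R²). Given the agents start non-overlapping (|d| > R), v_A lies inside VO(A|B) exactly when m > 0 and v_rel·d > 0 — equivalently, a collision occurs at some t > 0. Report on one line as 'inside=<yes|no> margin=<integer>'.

d = (23, 16),  |d|² = 785;  R = 7+8 = 15,  c = 785−15² = 560
v_rel = (14, 2),  |v_rel|² = 200;  v_rel·d = (14)·(23) + (2)·(16) = 354
200·t² − 708·t + 560 = 0  ⇒  m = 354² − 200·560 = 13316
m = 13316 > 0,  v_rel·d = 354 > 0  ⇒  inside

inside=yes margin=13316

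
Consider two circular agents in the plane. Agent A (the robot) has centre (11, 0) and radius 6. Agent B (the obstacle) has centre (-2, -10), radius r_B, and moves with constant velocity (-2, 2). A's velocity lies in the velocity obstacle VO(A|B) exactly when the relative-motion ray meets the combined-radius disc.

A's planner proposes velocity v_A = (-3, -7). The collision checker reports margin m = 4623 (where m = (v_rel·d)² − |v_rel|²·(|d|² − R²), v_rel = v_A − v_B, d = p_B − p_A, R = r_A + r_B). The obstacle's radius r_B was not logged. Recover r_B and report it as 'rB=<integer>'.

m = 4623
d = (-13, -10);  v_rel = (-1, -9),  |v_rel|² = 82
v_rel×d = (-1)·(-10) − (-9)·(-13) = -107
since m = R²·82 − (-107)²:  R² = (11449 + 4623) / 82 = 196
R = √196 = 14  ⇒  r_B = 14 − 6 = 8

rB=8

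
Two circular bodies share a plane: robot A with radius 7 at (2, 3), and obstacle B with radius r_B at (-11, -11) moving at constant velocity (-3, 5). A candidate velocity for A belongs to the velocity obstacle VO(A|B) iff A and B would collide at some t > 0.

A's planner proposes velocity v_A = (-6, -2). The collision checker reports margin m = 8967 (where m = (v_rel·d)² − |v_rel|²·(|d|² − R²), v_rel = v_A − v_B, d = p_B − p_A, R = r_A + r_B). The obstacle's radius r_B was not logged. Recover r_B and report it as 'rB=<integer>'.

m = 8967
d = (-13, -14);  v_rel = (-3, -7),  |v_rel|² = 58
v_rel×d = (-3)·(-14) − (-7)·(-13) = -49
since m = R²·58 − (-49)²:  R² = (2401 + 8967) / 58 = 196
R = √196 = 14  ⇒  r_B = 14 − 7 = 7

rB=7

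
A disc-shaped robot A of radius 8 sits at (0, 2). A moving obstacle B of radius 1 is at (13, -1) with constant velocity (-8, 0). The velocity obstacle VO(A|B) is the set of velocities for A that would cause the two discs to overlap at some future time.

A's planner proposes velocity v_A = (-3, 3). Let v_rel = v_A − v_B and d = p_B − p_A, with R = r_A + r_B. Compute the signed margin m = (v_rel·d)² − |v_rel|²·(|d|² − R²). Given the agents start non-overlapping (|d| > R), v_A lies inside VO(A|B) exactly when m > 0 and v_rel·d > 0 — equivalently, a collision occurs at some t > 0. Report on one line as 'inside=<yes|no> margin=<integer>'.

d = (13, -3),  |d|² = 178;  R = 8+1 = 9,  c = 178−9² = 97
v_rel = (5, 3),  |v_rel|² = 34;  v_rel·d = (5)·(13) + (3)·(-3) = 56
34·t² − 112·t + 97 = 0  ⇒  m = 56² − 34·97 = -162
m = -162 < 0,  v_rel·d = 56 > 0  ⇒  outside

inside=no margin=-162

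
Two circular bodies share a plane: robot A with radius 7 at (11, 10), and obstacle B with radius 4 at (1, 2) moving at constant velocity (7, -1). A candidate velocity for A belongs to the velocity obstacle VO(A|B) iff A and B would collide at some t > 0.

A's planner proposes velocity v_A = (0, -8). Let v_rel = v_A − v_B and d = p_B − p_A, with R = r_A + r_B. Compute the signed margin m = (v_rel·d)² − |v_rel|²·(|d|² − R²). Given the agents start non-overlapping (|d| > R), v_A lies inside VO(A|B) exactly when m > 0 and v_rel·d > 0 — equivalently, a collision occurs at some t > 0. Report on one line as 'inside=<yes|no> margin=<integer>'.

d = (-10, -8),  |d|² = 164;  R = 7+4 = 11,  c = 164−11² = 43
v_rel = (-7, -7),  |v_rel|² = 98;  v_rel·d = (-7)·(-10) + (-7)·(-8) = 126
98·t² − 252·t + 43 = 0  ⇒  m = 126² − 98·43 = 11662
m = 11662 > 0,  v_rel·d = 126 > 0  ⇒  inside

inside=yes margin=11662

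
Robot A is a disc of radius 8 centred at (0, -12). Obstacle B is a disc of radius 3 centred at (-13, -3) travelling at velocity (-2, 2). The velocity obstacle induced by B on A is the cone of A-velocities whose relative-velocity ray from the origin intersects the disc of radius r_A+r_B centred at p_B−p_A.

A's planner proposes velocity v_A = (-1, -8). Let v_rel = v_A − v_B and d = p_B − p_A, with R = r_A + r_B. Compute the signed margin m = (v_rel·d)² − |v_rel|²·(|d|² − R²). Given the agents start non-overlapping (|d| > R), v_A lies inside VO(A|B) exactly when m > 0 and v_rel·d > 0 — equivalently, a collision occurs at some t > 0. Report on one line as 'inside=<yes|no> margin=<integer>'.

d = (-13, 9),  |d|² = 250;  R = 8+3 = 11,  c = 250−11² = 129
v_rel = (1, -10),  |v_rel|² = 101;  v_rel·d = (1)·(-13) + (-10)·(9) = -103
101·t² + 206·t + 129 = 0  ⇒  m = (-103)² − 101·129 = -2420
m = -2420 < 0,  v_rel·d = -103 < 0  ⇒  outside

inside=no margin=-2420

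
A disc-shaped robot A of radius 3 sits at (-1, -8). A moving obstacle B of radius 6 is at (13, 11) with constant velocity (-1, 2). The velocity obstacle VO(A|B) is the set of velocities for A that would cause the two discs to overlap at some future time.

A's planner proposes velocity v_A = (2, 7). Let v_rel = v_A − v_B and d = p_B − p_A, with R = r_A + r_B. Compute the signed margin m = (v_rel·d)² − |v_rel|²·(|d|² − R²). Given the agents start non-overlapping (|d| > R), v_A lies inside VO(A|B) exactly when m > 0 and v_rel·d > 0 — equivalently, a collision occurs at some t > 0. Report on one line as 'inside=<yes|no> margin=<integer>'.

d = (14, 19),  |d|² = 557;  R = 3+6 = 9,  c = 557−9² = 476
v_rel = (3, 5),  |v_rel|² = 34;  v_rel·d = (3)·(14) + (5)·(19) = 137
34·t² − 274·t + 476 = 0  ⇒  m = 137² − 34·476 = 2585
m = 2585 > 0,  v_rel·d = 137 > 0  ⇒  inside

inside=yes margin=2585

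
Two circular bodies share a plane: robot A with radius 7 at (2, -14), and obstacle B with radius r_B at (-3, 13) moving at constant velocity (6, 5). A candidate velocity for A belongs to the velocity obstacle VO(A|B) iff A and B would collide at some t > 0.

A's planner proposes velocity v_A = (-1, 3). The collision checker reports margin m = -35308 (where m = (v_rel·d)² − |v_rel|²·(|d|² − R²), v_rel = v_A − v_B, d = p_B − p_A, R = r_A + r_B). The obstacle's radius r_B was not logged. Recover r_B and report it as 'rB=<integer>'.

m = -35308
d = (-5, 27);  v_rel = (-7, -2),  |v_rel|² = 53
v_rel×d = (-7)·(27) − (-2)·(-5) = -199
since m = R²·53 − (-199)²:  R² = (39601 + -35308) / 53 = 81
R = √81 = 9  ⇒  r_B = 9 − 7 = 2

rB=2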